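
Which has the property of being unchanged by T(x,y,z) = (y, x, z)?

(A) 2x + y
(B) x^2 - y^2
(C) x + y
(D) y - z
C

Apply T(x,y,z) = (y, x, z) to each option, i.e. replace (x, y, z) by the transformed coordinates.
Substitute the transformed coordinates into each option and compare with the original:
(A) 2x + y  ->  2(y) + (x) = x + 2y   [differs from 2x + y: not invariant]
(B) x^2 - y^2  ->  (y)^2 - (x)^2 = -x^2 + y^2   [differs from x^2 - y^2: not invariant]
(C) x + y  ->  (y) + (x) = x + y   [equals x + y: invariant]
(D) y - z  ->  (x) - (z) = x - z   [differs from y - z: not invariant]

Only option (C), x + y, is unchanged by the transformation.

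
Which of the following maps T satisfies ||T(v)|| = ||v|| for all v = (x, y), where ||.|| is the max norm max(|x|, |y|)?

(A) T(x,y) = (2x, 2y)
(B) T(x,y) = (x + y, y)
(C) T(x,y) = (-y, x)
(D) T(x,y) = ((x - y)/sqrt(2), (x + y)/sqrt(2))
C

A transformation preserves a norm if ||T(v)|| = ||v|| for every v; a single vector where the norm changes rules an option out.

(A) T(x,y) = (2x, 2y): v = (1, 0) has norm max(|1|, |0|) = 1, but T(v) = (2, 0) has norm 2 -- not preserved.
(B) T(x,y) = (x + y, y): v = (1, 1) has norm max(|1|, |1|) = 1, but T(v) = (2, 1) has norm 2 -- not preserved.
(C) T(x,y) = (-y, x): preserves the norm -- it only permutes the coordinates and/or flips signs, which leaves max(|x|, |y|) unchanged.
(D) T(x,y) = ((x - y)/sqrt(2), (x + y)/sqrt(2)): v = (1, 0) has norm max(|1|, |0|) = 1, but T(v) = (sqrt(2)/2, sqrt(2)/2) has norm sqrt(2)/2 -- not preserved.

Therefore the answer is (C).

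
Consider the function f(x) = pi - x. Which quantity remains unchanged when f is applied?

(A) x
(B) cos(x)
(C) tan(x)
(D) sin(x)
D

For f(x) = pi - x:
sin(pi - x) = sin(x), so sine is invariant under this transformation.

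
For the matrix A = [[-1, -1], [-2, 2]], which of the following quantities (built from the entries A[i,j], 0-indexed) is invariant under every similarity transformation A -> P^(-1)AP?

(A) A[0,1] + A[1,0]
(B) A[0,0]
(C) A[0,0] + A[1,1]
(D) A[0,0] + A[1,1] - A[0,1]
C

A[0,0] + A[1,1] is the trace of A. By the cyclic property of the trace, tr(P^(-1)AP) = tr(APP^(-1)) = tr(A), so it is the same for every matrix similar to A.

The other combinations are not similarity invariants. For example, take P = [[1, 1], [1, 2]] (det P = 1), so P^(-1) = [[2, -1], [-1, 1]] and
B = P^(-1)AP = [[-4, -8], [2, 5]].
Evaluating each option on A and on B:
(A) A[0,1] + A[1,0]: -3 for A, -6 for B -> changes
(B) A[0,0]: -1 for A, -4 for B -> changes
(C) A[0,0] + A[1,1]: 1 for A, 1 for B -> unchanged
(D) A[0,0] + A[1,1] - A[0,1]: 2 for A, 9 for B -> changes

Only (C) A[0,0] + A[1,1] = 1 survives (and it does so for every P, not just this one), so it is the invariant.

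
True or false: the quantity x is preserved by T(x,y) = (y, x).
False

Substitute T(x,y) = (y, x) into the expression and compare with the original.

Original: x
After applying T: (y) = y

This differs from the original x (difference: -x + y), so the expression is NOT invariant.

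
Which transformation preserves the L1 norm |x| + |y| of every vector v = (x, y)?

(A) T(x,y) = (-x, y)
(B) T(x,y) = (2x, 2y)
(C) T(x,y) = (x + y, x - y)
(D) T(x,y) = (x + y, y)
A

A transformation preserves a norm if ||T(v)|| = ||v|| for every v; a single vector where the norm changes rules an option out.

(A) T(x,y) = (-x, y): preserves the norm -- it only permutes the coordinates and/or flips signs, which leaves |x| + |y| unchanged.
(B) T(x,y) = (2x, 2y): v = (1, 0) has norm |1| + |0| = 1, but T(v) = (2, 0) has norm 2 -- not preserved.
(C) T(x,y) = (x + y, x - y): v = (1, 0) has norm |1| + |0| = 1, but T(v) = (1, 1) has norm 2 -- not preserved.
(D) T(x,y) = (x + y, y): v = (0, 1) has norm |0| + |1| = 1, but T(v) = (1, 1) has norm 2 -- not preserved.

Therefore the answer is (A).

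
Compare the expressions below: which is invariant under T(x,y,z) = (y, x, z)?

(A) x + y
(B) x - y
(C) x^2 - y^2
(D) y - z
A

Apply T(x,y,z) = (y, x, z) to each option, i.e. replace (x, y, z) by the transformed coordinates.
Substitute the transformed coordinates into each option and compare with the original:
(A) x + y  ->  (y) + (x) = x + y   [equals x + y: invariant]
(B) x - y  ->  (y) - (x) = -x + y   [differs from x - y: not invariant]
(C) x^2 - y^2  ->  (y)^2 - (x)^2 = -x^2 + y^2   [differs from x^2 - y^2: not invariant]
(D) y - z  ->  (x) - (z) = x - z   [differs from y - z: not invariant]

Only option (A), x + y, is unchanged by the transformation.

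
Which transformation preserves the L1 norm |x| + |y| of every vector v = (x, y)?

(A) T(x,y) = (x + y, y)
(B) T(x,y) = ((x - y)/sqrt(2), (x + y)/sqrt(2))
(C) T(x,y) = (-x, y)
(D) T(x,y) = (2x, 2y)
C

A transformation preserves a norm if ||T(v)|| = ||v|| for every v; a single vector where the norm changes rules an option out.

(A) T(x,y) = (x + y, y): v = (0, 1) has norm |0| + |1| = 1, but T(v) = (1, 1) has norm 2 -- not preserved.
(B) T(x,y) = ((x - y)/sqrt(2), (x + y)/sqrt(2)): v = (1, 0) has norm |1| + |0| = 1, but T(v) = (sqrt(2)/2, sqrt(2)/2) has norm sqrt(2) -- not preserved.
(C) T(x,y) = (-x, y): preserves the norm -- it only permutes the coordinates and/or flips signs, which leaves |x| + |y| unchanged.
(D) T(x,y) = (2x, 2y): v = (1, 0) has norm |1| + |0| = 1, but T(v) = (2, 0) has norm 2 -- not preserved.

Therefore the answer is (C).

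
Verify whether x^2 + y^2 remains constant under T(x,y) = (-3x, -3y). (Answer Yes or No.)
No

Substitute T(x,y) = (-3x, -3y) into the expression and compare with the original.

Original: x^2 + y^2
After applying T: (-3x)^2 + (-3y)^2 = 9x^2 + 9y^2

This differs from the original x^2 + y^2 (difference: 8x^2 + 8y^2), so the expression is NOT invariant.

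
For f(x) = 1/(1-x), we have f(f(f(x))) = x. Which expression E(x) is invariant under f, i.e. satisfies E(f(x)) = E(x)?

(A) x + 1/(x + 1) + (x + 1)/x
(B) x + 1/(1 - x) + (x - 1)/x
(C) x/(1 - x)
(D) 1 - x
B

Replace x by f(x) = 1/(1 - x) in each option and simplify. As a quick numerical cross-check, also compare E(5) with E(f(5)) = E(-1/4).

(A) x + 1/(x + 1) + (x + 1)/x  ->  (1/(1 - x)) + 1/((1/(1 - x)) + 1) + ((1/(1 - x)) + 1)/(1/(1 - x)) = (-x^3 + 6x^2 - 11x + 7)/(x^2 - 3x + 2); check: E(5) = 191/30 but E(-1/4) = -23/12.   [not invariant]
(B) x + 1/(1 - x) + (x - 1)/x  ->  (1/(1 - x)) + 1/(1 - (1/(1 - x))) + ((1/(1 - x)) - 1)/(1/(1 - x)), which simplifies back to x + 1/(1 - x) + (x - 1)/x; check: E(5) = 111/20, E(-1/4) = 111/20.   [invariant]
(C) x/(1 - x)  ->  (1/(1 - x))/(1 - (1/(1 - x))) = -1/x; check: E(5) = -5/4 but E(-1/4) = -1/5.   [not invariant]
(D) 1 - x  ->  1 - (1/(1 - x)) = x/(x - 1); check: E(5) = -4 but E(-1/4) = 5/4.   [not invariant]

Only (B) is unchanged. Indeed f(f(x)) = 1/(1 - 1/(1-x)) = (1-x)/(-x) = (x-1)/x, so E(x) = x + f(x) + f(f(x)) is the sum over the whole 3-cycle; applying f just permutes the three terms cyclically (x -> f(x) -> f(f(x)) -> x), leaving the sum unchanged.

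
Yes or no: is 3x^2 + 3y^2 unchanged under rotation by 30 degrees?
Yes

Applying rotation by 30 degrees: x' = x*cos(30 degrees) - y*sin(30 degrees) = sqrt(3)x/2 - y/2, y' = x*sin(30 degrees) + y*cos(30 degrees) = x/2 + sqrt(3)y/2

Substituting into 3x^2 + 3y^2:
3(sqrt(3)x/2 - y/2)^2 + 3(x/2 + sqrt(3)y/2)^2
= 3x^2 + 3y^2

This equals the original expression 3x^2 + 3y^2, so it IS invariant.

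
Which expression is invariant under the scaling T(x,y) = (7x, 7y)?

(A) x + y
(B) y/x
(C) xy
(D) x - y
B

Under the uniform scaling T(x,y) = (7x, 7y):
Substitute the transformed coordinates into each option and compare with the original:
(A) x + y  ->  (7x) + (7y) = 7x + 7y   [differs from x + y: not invariant]
(B) y/x  ->  (7y)/(7x) = y/x   [equals y/x: invariant]
(C) xy  ->  (7x)(7y) = 49xy   [differs from xy: not invariant]
(D) x - y  ->  (7x) - (7y) = 7x - 7y   [differs from x - y: not invariant]

Only option (B), y/x, is unchanged by the transformation.
The common factor 7 cancels in a ratio of coordinates, while sums, products and sums of squares pick up factors of 7 or 49.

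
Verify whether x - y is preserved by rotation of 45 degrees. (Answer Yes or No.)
No

Applying rotation by 45 degrees: x' = x*cos(45 degrees) - y*sin(45 degrees) = sqrt(2)x/2 - sqrt(2)y/2, y' = x*sin(45 degrees) + y*cos(45 degrees) = sqrt(2)x/2 + sqrt(2)y/2

Substituting into x - y:
(sqrt(2)x/2 - sqrt(2)y/2) - (sqrt(2)x/2 + sqrt(2)y/2)
= -sqrt(2)y

This differs from the original expression x - y, so it is NOT invariant.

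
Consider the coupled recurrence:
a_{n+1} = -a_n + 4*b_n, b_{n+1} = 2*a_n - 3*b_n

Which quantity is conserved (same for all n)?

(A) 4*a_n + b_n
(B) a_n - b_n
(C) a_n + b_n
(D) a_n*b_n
C

Replace a_n by a_{n+1} = -a_n + 4*b_n and b_n by b_{n+1} = 2*a_n - 3*b_n in each option and simplify:
(A) 4*a_n + b_n  ->  4*(-a_n + 4*b_n) + (2*a_n - 3*b_n) = -2*a_n + 13*b_n   [not conserved]
(B) a_n - b_n  ->  (-a_n + 4*b_n) - (2*a_n - 3*b_n) = -3*a_n + 7*b_n   [not conserved]
(C) a_n + b_n  ->  (-a_n + 4*b_n) + (2*a_n - 3*b_n) = a_n + b_n   [conserved]
(D) a_n*b_n  ->  (-a_n + 4*b_n)*(2*a_n - 3*b_n) = -2*a_n^2 + 11*a_n*b_n - 12*b_n^2   [not conserved]

Only (C) a_n + b_n returns to itself after one step, so it is the conserved quantity.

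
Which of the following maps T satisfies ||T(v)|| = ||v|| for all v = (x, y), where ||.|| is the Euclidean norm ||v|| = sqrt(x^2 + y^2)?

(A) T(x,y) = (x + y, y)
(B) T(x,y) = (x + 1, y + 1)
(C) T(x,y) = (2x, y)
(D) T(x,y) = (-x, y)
D

A transformation preserves a norm if ||T(v)|| = ||v|| for every v; a single vector where the norm changes rules an option out.

(A) T(x,y) = (x + y, y): v = (0, 1) has norm sqrt((0)^2 + (1)^2) = 1, but T(v) = (1, 1) has norm sqrt(2) -- not preserved.
(B) T(x,y) = (x + 1, y + 1): v = (1, 0) has norm sqrt((1)^2 + (0)^2) = 1, but T(v) = (2, 1) has norm sqrt(5) -- not preserved.
(C) T(x,y) = (2x, y): v = (1, 0) has norm sqrt((1)^2 + (0)^2) = 1, but T(v) = (2, 0) has norm 2 -- not preserved.
(D) T(x,y) = (-x, y): preserves the norm -- it is an orthogonal map (a rotation/reflection), and (-x)^2 + (y)^2 simplifies to x^2 + y^2.

Therefore the answer is (D).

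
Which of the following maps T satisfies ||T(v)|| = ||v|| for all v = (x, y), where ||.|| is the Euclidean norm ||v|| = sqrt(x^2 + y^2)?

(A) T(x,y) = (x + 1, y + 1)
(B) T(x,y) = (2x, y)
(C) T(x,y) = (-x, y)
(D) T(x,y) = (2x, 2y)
C

A transformation preserves a norm if ||T(v)|| = ||v|| for every v; a single vector where the norm changes rules an option out.

(A) T(x,y) = (x + 1, y + 1): v = (1, 0) has norm sqrt((1)^2 + (0)^2) = 1, but T(v) = (2, 1) has norm sqrt(5) -- not preserved.
(B) T(x,y) = (2x, y): v = (1, 0) has norm sqrt((1)^2 + (0)^2) = 1, but T(v) = (2, 0) has norm 2 -- not preserved.
(C) T(x,y) = (-x, y): preserves the norm -- it is an orthogonal map (a rotation/reflection), and (-x)^2 + (y)^2 simplifies to x^2 + y^2.
(D) T(x,y) = (2x, 2y): v = (1, 0) has norm sqrt((1)^2 + (0)^2) = 1, but T(v) = (2, 0) has norm 2 -- not preserved.

Therefore the answer is (C).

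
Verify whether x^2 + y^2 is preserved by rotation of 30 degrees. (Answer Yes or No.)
Yes

Applying rotation by 30 degrees: x' = x*cos(30 degrees) - y*sin(30 degrees) = sqrt(3)x/2 - y/2, y' = x*sin(30 degrees) + y*cos(30 degrees) = x/2 + sqrt(3)y/2

Substituting into x^2 + y^2:
(sqrt(3)x/2 - y/2)^2 + (x/2 + sqrt(3)y/2)^2
= x^2 + y^2

This equals the original expression x^2 + y^2, so it IS invariant.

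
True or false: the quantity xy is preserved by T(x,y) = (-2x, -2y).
False

Substitute T(x,y) = (-2x, -2y) into the expression and compare with the original.

Original: xy
After applying T: (-2x)(-2y) = 4xy

This differs from the original xy (difference: 3xy), so the expression is NOT invariant.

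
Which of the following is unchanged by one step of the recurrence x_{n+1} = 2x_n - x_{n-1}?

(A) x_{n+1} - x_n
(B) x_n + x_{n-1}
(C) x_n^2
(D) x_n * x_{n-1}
A

For the recurrence x_{n+1} = 2x_n - x_{n-1}:

If x_{n+1} = 2x_n - x_{n-1}, then:
x_{n+1} - x_n = x_n - x_{n-1}
The first difference is constant throughout the sequence.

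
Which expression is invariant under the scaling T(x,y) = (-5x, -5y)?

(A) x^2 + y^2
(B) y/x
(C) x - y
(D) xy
B

Under the uniform scaling T(x,y) = (-5x, -5y):
Substitute the transformed coordinates into each option and compare with the original:
(A) x^2 + y^2  ->  (-5x)^2 + (-5y)^2 = 25x^2 + 25y^2   [differs from x^2 + y^2: not invariant]
(B) y/x  ->  (-5y)/(-5x) = y/x   [equals y/x: invariant]
(C) x - y  ->  (-5x) - (-5y) = -5x + 5y   [differs from x - y: not invariant]
(D) xy  ->  (-5x)(-5y) = 25xy   [differs from xy: not invariant]

Only option (B), y/x, is unchanged by the transformation.
The common factor -5 cancels in a ratio of coordinates, while sums, products and sums of squares pick up factors of -5 or 25.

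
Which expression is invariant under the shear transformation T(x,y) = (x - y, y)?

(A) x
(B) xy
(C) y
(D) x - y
C

Under the shear T(x,y) = (x - y, y):
Substitute the transformed coordinates into each option and compare with the original:
(A) x  ->  (x - y) = x - y   [differs from x: not invariant]
(B) xy  ->  (x - y)(y) = xy - y^2   [differs from xy: not invariant]
(C) y  ->  (y) = y   [equals y: invariant]
(D) x - y  ->  (x - y) - (y) = x - 2y   [differs from x - y: not invariant]

Only option (C), y, is unchanged by the transformation.
A horizontal shear moves points parallel to the x-axis, so the y-coordinate (and any function of y alone) is unchanged.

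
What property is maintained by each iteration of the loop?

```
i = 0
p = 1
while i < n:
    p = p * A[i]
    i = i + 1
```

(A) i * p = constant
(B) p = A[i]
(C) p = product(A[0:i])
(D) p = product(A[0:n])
C

A loop invariant must hold before the first iteration and be re-established by every execution of the body.

(C) p = product(A[0:i]): Initially i = 0 and p = 1 = product of the empty slice A[0:0]. If p = product(A[0:i]) holds at the top of an iteration, the body sets p to product(A[0:i]) * A[i] = product(A[0:i+1]) and then i to i+1, so the property is restored. At exit i = n, giving p = product(A[0:n]).

The other options fail:
(A) i * p = constant: initially i * p = 0, but after one iteration it is 1 * A[0], which is nonzero in general.
(B) p = A[i]: after the first iteration p = A[0] but i = 1; in general p is a product of several elements, not a single one.
(D) p = product(A[0:n]): false before the loop (p = 1, not the full product) -- it only becomes true at exit.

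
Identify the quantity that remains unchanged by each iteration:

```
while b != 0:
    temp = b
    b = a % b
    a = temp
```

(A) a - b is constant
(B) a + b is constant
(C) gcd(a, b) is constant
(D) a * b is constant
C

A loop invariant must hold before the first iteration and be re-established by every execution of the body.

(C) gcd(a, b) is constant: One iteration replaces (a, b) by (b, a mod b). Since a mod b = a - q*b for an integer q, any common divisor of a and b divides b and a mod b, and conversely; hence gcd(b, a mod b) = gcd(a, b). For instance (26, 4) -> (4, 2) keeps gcd = 2. At exit b = 0 and a = gcd of the original inputs.

The other options fail:
(A) a - b is constant: e.g. (a, b) = (26, 4) -> (4, 2): the difference goes from 22 to 2.
(B) a + b is constant: e.g. (a, b) = (26, 4) -> (4, 2): the sum goes from 30 to 6.
(D) a * b is constant: e.g. (a, b) = (26, 4) -> (4, 2): the product goes from 104 to 8.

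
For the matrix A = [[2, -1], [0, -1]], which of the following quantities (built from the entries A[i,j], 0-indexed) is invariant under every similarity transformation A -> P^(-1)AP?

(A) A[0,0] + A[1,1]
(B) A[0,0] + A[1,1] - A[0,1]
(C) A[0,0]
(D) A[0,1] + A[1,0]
A

A[0,0] + A[1,1] is the trace of A. By the cyclic property of the trace, tr(P^(-1)AP) = tr(APP^(-1)) = tr(A), so it is the same for every matrix similar to A.

The other combinations are not similarity invariants. For example, take P = [[2, 1], [1, 1]] (det P = 1), so P^(-1) = [[1, -1], [-1, 2]] and
B = P^(-1)AP = [[4, 2], [-5, -3]].
Evaluating each option on A and on B:
(A) A[0,0] + A[1,1]: 1 for A, 1 for B -> unchanged
(B) A[0,0] + A[1,1] - A[0,1]: 2 for A, -1 for B -> changes
(C) A[0,0]: 2 for A, 4 for B -> changes
(D) A[0,1] + A[1,0]: -1 for A, -3 for B -> changes

Only (A) A[0,0] + A[1,1] = 1 survives (and it does so for every P, not just this one), so it is the invariant.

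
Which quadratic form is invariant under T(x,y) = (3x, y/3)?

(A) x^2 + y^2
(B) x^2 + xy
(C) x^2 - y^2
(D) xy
D

T multiplies x by 3 and divides y by 3.
Substitute the transformed coordinates into each option and compare with the original:
(A) x^2 + y^2  ->  (3x)^2 + (y/3)^2 = 9x^2 + y^2/9   [differs from x^2 + y^2: not invariant]
(B) x^2 + xy  ->  (3x)^2 + (3x)(y/3) = 9x^2 + xy   [differs from x^2 + xy: not invariant]
(C) x^2 - y^2  ->  (3x)^2 - (y/3)^2 = 9x^2 - y^2/9   [differs from x^2 - y^2: not invariant]
(D) xy  ->  (3x)(y/3) = xy   [equals xy: invariant]

Only option (D), xy, is unchanged by the transformation.
The factors 3 and 1/3 cancel only in the pure product xy.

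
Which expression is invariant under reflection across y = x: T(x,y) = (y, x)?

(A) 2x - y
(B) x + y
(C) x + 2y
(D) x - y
B

The map is reflection across y = x: T(x,y) = (y, x).
Substitute the transformed coordinates into each option and compare with the original:
(A) 2x - y  ->  2(y) - (x) = -x + 2y   [differs from 2x - y: not invariant]
(B) x + y  ->  (y) + (x) = x + y   [equals x + y: invariant]
(C) x + 2y  ->  (y) + 2(x) = 2x + y   [differs from x + 2y: not invariant]
(D) x - y  ->  (y) - (x) = -x + y   [differs from x - y: not invariant]

Only option (B), x + y, is unchanged by the transformation.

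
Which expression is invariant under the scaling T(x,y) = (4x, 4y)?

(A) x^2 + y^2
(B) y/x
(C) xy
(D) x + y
B

Under the uniform scaling T(x,y) = (4x, 4y):
Substitute the transformed coordinates into each option and compare with the original:
(A) x^2 + y^2  ->  (4x)^2 + (4y)^2 = 16x^2 + 16y^2   [differs from x^2 + y^2: not invariant]
(B) y/x  ->  (4y)/(4x) = y/x   [equals y/x: invariant]
(C) xy  ->  (4x)(4y) = 16xy   [differs from xy: not invariant]
(D) x + y  ->  (4x) + (4y) = 4x + 4y   [differs from x + y: not invariant]

Only option (B), y/x, is unchanged by the transformation.
The common factor 4 cancels in a ratio of coordinates, while sums, products and sums of squares pick up factors of 4 or 16.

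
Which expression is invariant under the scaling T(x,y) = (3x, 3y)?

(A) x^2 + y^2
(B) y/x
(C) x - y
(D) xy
B

Under the uniform scaling T(x,y) = (3x, 3y):
Substitute the transformed coordinates into each option and compare with the original:
(A) x^2 + y^2  ->  (3x)^2 + (3y)^2 = 9x^2 + 9y^2   [differs from x^2 + y^2: not invariant]
(B) y/x  ->  (3y)/(3x) = y/x   [equals y/x: invariant]
(C) x - y  ->  (3x) - (3y) = 3x - 3y   [differs from x - y: not invariant]
(D) xy  ->  (3x)(3y) = 9xy   [differs from xy: not invariant]

Only option (B), y/x, is unchanged by the transformation.
The common factor 3 cancels in a ratio of coordinates, while sums, products and sums of squares pick up factors of 3 or 9.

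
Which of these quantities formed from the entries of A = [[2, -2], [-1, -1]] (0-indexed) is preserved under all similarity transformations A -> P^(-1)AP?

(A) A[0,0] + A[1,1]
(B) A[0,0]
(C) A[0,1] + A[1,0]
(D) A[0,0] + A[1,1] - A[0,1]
A

A[0,0] + A[1,1] is the trace of A. By the cyclic property of the trace, tr(P^(-1)AP) = tr(APP^(-1)) = tr(A), so it is the same for every matrix similar to A.

The other combinations are not similarity invariants. For example, take P = [[2, 1], [1, 1]] (det P = 1), so P^(-1) = [[1, -1], [-1, 2]] and
B = P^(-1)AP = [[5, 2], [-8, -4]].
Evaluating each option on A and on B:
(A) A[0,0] + A[1,1]: 1 for A, 1 for B -> unchanged
(B) A[0,0]: 2 for A, 5 for B -> changes
(C) A[0,1] + A[1,0]: -3 for A, -6 for B -> changes
(D) A[0,0] + A[1,1] - A[0,1]: 3 for A, -1 for B -> changes

Only (A) A[0,0] + A[1,1] = 1 survives (and it does so for every P, not just this one), so it is the invariant.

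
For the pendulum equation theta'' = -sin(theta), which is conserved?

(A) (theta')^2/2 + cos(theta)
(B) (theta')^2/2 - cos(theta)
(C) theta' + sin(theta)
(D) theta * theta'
B

A first integral I satisfies dI/dt = 0 along every solution. Differentiate each option and use the equation of motion:
(A) d/dt[(theta')^2/2 + cos(theta)] = theta' theta'' - sin(theta) theta' = -2 theta' sin(theta), not identically 0
(B) d/dt[(theta')^2/2 - cos(theta)] = theta' theta'' + sin(theta) theta' = theta'(-sin(theta)) + theta' sin(theta) = 0
(C) d/dt[theta' + sin(theta)] = theta'' + cos(theta) theta' = -sin(theta) + theta' cos(theta), not identically 0
(D) d/dt[theta * theta'] = (theta')^2 + theta theta'' = (theta')^2 - theta sin(theta), not identically 0

Only (B) has zero time-derivative. This is the total energy: kinetic (theta')^2/2 plus potential -cos(theta).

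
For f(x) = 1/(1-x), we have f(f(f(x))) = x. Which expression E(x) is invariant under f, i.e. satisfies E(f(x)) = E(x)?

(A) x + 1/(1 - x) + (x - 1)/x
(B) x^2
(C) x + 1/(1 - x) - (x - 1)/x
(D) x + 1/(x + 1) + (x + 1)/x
A

Replace x by f(x) = 1/(1 - x) in each option and simplify. As a quick numerical cross-check, also compare E(5) with E(f(5)) = E(-1/4).

(A) x + 1/(1 - x) + (x - 1)/x  ->  (1/(1 - x)) + 1/(1 - (1/(1 - x))) + ((1/(1 - x)) - 1)/(1/(1 - x)), which simplifies back to x + 1/(1 - x) + (x - 1)/x; check: E(5) = 111/20, E(-1/4) = 111/20.   [invariant]
(B) x^2  ->  (1/(1 - x))^2 = (x - 1)^(-2); check: E(5) = 25 but E(-1/4) = 1/16.   [not invariant]
(C) x + 1/(1 - x) - (x - 1)/x  ->  (1/(1 - x)) + 1/(1 - (1/(1 - x))) - ((1/(1 - x)) - 1)/(1/(1 - x)) = (x^2(1 - x) - x + (x - 1)^2)/(x(x - 1)); check: E(5) = 79/20 but E(-1/4) = -89/20.   [not invariant]
(D) x + 1/(x + 1) + (x + 1)/x  ->  (1/(1 - x)) + 1/((1/(1 - x)) + 1) + ((1/(1 - x)) + 1)/(1/(1 - x)) = (-x^3 + 6x^2 - 11x + 7)/(x^2 - 3x + 2); check: E(5) = 191/30 but E(-1/4) = -23/12.   [not invariant]

Only (A) is unchanged. Indeed f(f(x)) = 1/(1 - 1/(1-x)) = (1-x)/(-x) = (x-1)/x, so E(x) = x + f(x) + f(f(x)) is the sum over the whole 3-cycle; applying f just permutes the three terms cyclically (x -> f(x) -> f(f(x)) -> x), leaving the sum unchanged.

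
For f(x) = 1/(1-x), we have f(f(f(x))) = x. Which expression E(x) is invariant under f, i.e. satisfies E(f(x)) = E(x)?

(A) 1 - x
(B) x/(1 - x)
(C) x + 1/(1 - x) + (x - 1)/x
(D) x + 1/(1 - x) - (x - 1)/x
C

Replace x by f(x) = 1/(1 - x) in each option and simplify. As a quick numerical cross-check, also compare E(5) with E(f(5)) = E(-1/4).

(A) 1 - x  ->  1 - (1/(1 - x)) = x/(x - 1); check: E(5) = -4 but E(-1/4) = 5/4.   [not invariant]
(B) x/(1 - x)  ->  (1/(1 - x))/(1 - (1/(1 - x))) = -1/x; check: E(5) = -5/4 but E(-1/4) = -1/5.   [not invariant]
(C) x + 1/(1 - x) + (x - 1)/x  ->  (1/(1 - x)) + 1/(1 - (1/(1 - x))) + ((1/(1 - x)) - 1)/(1/(1 - x)), which simplifies back to x + 1/(1 - x) + (x - 1)/x; check: E(5) = 111/20, E(-1/4) = 111/20.   [invariant]
(D) x + 1/(1 - x) - (x - 1)/x  ->  (1/(1 - x)) + 1/(1 - (1/(1 - x))) - ((1/(1 - x)) - 1)/(1/(1 - x)) = (x^2(1 - x) - x + (x - 1)^2)/(x(x - 1)); check: E(5) = 79/20 but E(-1/4) = -89/20.   [not invariant]

Only (C) is unchanged. Indeed f(f(x)) = 1/(1 - 1/(1-x)) = (1-x)/(-x) = (x-1)/x, so E(x) = x + f(x) + f(f(x)) is the sum over the whole 3-cycle; applying f just permutes the three terms cyclically (x -> f(x) -> f(f(x)) -> x), leaving the sum unchanged.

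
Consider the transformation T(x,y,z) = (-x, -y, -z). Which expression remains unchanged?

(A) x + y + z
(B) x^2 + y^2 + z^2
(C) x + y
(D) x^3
B

Apply T(x,y,z) = (-x, -y, -z) to each option, i.e. replace (x, y, z) by the transformed coordinates.
Substitute the transformed coordinates into each option and compare with the original:
(A) x + y + z  ->  (-x) + (-y) + (-z) = -x - y - z   [differs from x + y + z: not invariant]
(B) x^2 + y^2 + z^2  ->  (-x)^2 + (-y)^2 + (-z)^2 = x^2 + y^2 + z^2   [equals x^2 + y^2 + z^2: invariant]
(C) x + y  ->  (-x) + (-y) = -x - y   [differs from x + y: not invariant]
(D) x^3  ->  (-x)^3 = -x^3   [differs from x^3: not invariant]

Only option (B), x^2 + y^2 + z^2, is unchanged by the transformation.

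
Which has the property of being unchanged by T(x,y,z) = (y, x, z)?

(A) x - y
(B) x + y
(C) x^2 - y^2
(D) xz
B

Apply T(x,y,z) = (y, x, z) to each option, i.e. replace (x, y, z) by the transformed coordinates.
Substitute the transformed coordinates into each option and compare with the original:
(A) x - y  ->  (y) - (x) = -x + y   [differs from x - y: not invariant]
(B) x + y  ->  (y) + (x) = x + y   [equals x + y: invariant]
(C) x^2 - y^2  ->  (y)^2 - (x)^2 = -x^2 + y^2   [differs from x^2 - y^2: not invariant]
(D) xz  ->  (y)(z) = yz   [differs from xz: not invariant]

Only option (B), x + y, is unchanged by the transformation.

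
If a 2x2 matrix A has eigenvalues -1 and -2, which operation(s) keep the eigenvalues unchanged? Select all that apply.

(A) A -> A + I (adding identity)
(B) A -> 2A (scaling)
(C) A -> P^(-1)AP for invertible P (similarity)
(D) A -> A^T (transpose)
C and D

Eigenvalues are preserved by:
1. Similarity transformations: A -> P^(-1)AP (same characteristic polynomial)
2. Transpose: A^T has the same eigenvalues as A

Eigenvalues are NOT preserved by:
- Adding identity: eigenvalues become -1+1, -2+1
- Scaling: eigenvalues become -2, -4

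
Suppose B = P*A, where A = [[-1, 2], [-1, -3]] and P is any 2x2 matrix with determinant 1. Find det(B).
5

By the multiplicative property of determinants, det(B) = det(P*A) = det(P) * det(A) = det(A),
so the determinant is invariant under multiplication by any determinant-1 matrix; we just need det(A).

det(A) = (-1)(-3) - (2)(-1) = 3 - (-2) = 5

Therefore det(B) = 1 * 5 = 5.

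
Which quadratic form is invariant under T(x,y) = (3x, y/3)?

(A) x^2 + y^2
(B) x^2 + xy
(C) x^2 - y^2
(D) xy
D

T multiplies x by 3 and divides y by 3.
Substitute the transformed coordinates into each option and compare with the original:
(A) x^2 + y^2  ->  (3x)^2 + (y/3)^2 = 9x^2 + y^2/9   [differs from x^2 + y^2: not invariant]
(B) x^2 + xy  ->  (3x)^2 + (3x)(y/3) = 9x^2 + xy   [differs from x^2 + xy: not invariant]
(C) x^2 - y^2  ->  (3x)^2 - (y/3)^2 = 9x^2 - y^2/9   [differs from x^2 - y^2: not invariant]
(D) xy  ->  (3x)(y/3) = xy   [equals xy: invariant]

Only option (D), xy, is unchanged by the transformation.
The factors 3 and 1/3 cancel only in the pure product xy.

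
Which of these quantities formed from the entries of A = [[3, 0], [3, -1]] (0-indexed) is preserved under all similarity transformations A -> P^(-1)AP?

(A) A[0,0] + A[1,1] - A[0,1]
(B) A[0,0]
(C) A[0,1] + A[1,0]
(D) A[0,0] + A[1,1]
D

A[0,0] + A[1,1] is the trace of A. By the cyclic property of the trace, tr(P^(-1)AP) = tr(APP^(-1)) = tr(A), so it is the same for every matrix similar to A.

The other combinations are not similarity invariants. For example, take P = [[1, -1], [0, 1]] (det P = 1), so P^(-1) = [[1, 1], [0, 1]] and
B = P^(-1)AP = [[6, -7], [3, -4]].
Evaluating each option on A and on B:
(A) A[0,0] + A[1,1] - A[0,1]: 2 for A, 9 for B -> changes
(B) A[0,0]: 3 for A, 6 for B -> changes
(C) A[0,1] + A[1,0]: 3 for A, -4 for B -> changes
(D) A[0,0] + A[1,1]: 2 for A, 2 for B -> unchanged

Only (D) A[0,0] + A[1,1] = 2 survives (and it does so for every P, not just this one), so it is the invariant.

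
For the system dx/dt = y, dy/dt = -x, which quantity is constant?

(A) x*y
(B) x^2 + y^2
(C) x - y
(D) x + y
B

A first integral I satisfies dI/dt = 0 along every solution. Differentiate each option and use the equation of motion:
(A) d/dt[x*y] = (dx/dt)y + x(dy/dt) = y^2 - x^2, not identically 0
(B) d/dt[x^2 + y^2] = 2x*dx/dt + 2y*dy/dt = 2x*y + 2y*(-x) = 0
(C) d/dt[x - y] = y - (-x) = x + y, not identically 0
(D) d/dt[x + y] = y + (-x) = y - x, not identically 0

Only (B) has zero time-derivative. So x^2 + y^2 (the squared radius; trajectories are circles) is the conserved quantity.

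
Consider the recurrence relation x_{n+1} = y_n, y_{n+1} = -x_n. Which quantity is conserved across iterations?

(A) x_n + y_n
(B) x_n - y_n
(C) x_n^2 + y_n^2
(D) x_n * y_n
C

For the recurrence x_{n+1} = y_n, y_{n+1} = -x_n:

x_{n+1}^2 + y_{n+1}^2 = y_n^2 + (-x_n)^2 = x_n^2 + y_n^2
The sum of squares is conserved (like energy in a harmonic oscillator).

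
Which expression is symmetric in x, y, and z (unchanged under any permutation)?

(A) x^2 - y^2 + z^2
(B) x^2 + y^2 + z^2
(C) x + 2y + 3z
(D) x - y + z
B

A symmetric expression is unchanged when the variables are permuted; here the transformation to test is the swap (x, y) -> (y, x).
A symmetric expression must survive every permutation; the single swap x <-> y already eliminates the distractors, and the keyed expression is also unchanged by x <-> z and y <-> z (each variable enters it in exactly the same way).
Substitute the transformed coordinates into each option and compare with the original:
(A) x^2 - y^2 + z^2  ->  (y)^2 - (x)^2 + z^2 = -x^2 + y^2 + z^2   [differs from x^2 - y^2 + z^2: not invariant]
(B) x^2 + y^2 + z^2  ->  (y)^2 + (x)^2 + z^2 = x^2 + y^2 + z^2   [equals x^2 + y^2 + z^2: invariant]
(C) x + 2y + 3z  ->  (y) + 2(x) + 3z = 2x + y + 3z   [differs from x + 2y + 3z: not invariant]
(D) x - y + z  ->  (y) - (x) + z = -x + y + z   [differs from x - y + z: not invariant]

Only option (B), x^2 + y^2 + z^2, is unchanged by the transformation.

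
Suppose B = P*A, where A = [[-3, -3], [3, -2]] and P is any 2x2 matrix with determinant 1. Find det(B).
15

By the multiplicative property of determinants, det(B) = det(P*A) = det(P) * det(A) = det(A),
so the determinant is invariant under multiplication by any determinant-1 matrix; we just need det(A).

det(A) = (-3)(-2) - (-3)(3) = 6 - (-9) = 15

Therefore det(B) = 1 * 15 = 15.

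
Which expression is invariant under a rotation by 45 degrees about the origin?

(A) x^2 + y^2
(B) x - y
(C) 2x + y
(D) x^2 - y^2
A

A rotation by 45 degrees sends (x, y) to (sqrt(2)x/2 - sqrt(2)y/2, sqrt(2)x/2 + sqrt(2)y/2).
Substitute the transformed coordinates into each option and compare with the original:
(A) x^2 + y^2  ->  (sqrt(2)x/2 - sqrt(2)y/2)^2 + (sqrt(2)x/2 + sqrt(2)y/2)^2 = x^2 + y^2   [equals x^2 + y^2: invariant]
(B) x - y  ->  (sqrt(2)x/2 - sqrt(2)y/2) - (sqrt(2)x/2 + sqrt(2)y/2) = -sqrt(2)y   [differs from x - y: not invariant]
(C) 2x + y  ->  2(sqrt(2)x/2 - sqrt(2)y/2) + (sqrt(2)x/2 + sqrt(2)y/2) = 3sqrt(2)x/2 - sqrt(2)y/2   [differs from 2x + y: not invariant]
(D) x^2 - y^2  ->  (sqrt(2)x/2 - sqrt(2)y/2)^2 - (sqrt(2)x/2 + sqrt(2)y/2)^2 = -2xy   [differs from x^2 - y^2: not invariant]

Only option (A), x^2 + y^2, is unchanged by the transformation.
Geometrically, x^2 + y^2 is the squared distance from the origin, which every rotation about the origin preserves.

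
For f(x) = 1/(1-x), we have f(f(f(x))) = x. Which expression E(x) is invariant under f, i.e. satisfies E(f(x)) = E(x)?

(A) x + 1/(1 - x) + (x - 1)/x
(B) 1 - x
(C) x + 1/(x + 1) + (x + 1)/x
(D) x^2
A

Replace x by f(x) = 1/(1 - x) in each option and simplify. As a quick numerical cross-check, also compare E(3) with E(f(3)) = E(-1/2).

(A) x + 1/(1 - x) + (x - 1)/x  ->  (1/(1 - x)) + 1/(1 - (1/(1 - x))) + ((1/(1 - x)) - 1)/(1/(1 - x)), which simplifies back to x + 1/(1 - x) + (x - 1)/x; check: E(3) = 19/6, E(-1/2) = 19/6.   [invariant]
(B) 1 - x  ->  1 - (1/(1 - x)) = x/(x - 1); check: E(3) = -2 but E(-1/2) = 3/2.   [not invariant]
(C) x + 1/(x + 1) + (x + 1)/x  ->  (1/(1 - x)) + 1/((1/(1 - x)) + 1) + ((1/(1 - x)) + 1)/(1/(1 - x)) = (-x^3 + 6x^2 - 11x + 7)/(x^2 - 3x + 2); check: E(3) = 55/12 but E(-1/2) = 1/2.   [not invariant]
(D) x^2  ->  (1/(1 - x))^2 = (x - 1)^(-2); check: E(3) = 9 but E(-1/2) = 1/4.   [not invariant]

Only (A) is unchanged. Indeed f(f(x)) = 1/(1 - 1/(1-x)) = (1-x)/(-x) = (x-1)/x, so E(x) = x + f(x) + f(f(x)) is the sum over the whole 3-cycle; applying f just permutes the three terms cyclically (x -> f(x) -> f(f(x)) -> x), leaving the sum unchanged.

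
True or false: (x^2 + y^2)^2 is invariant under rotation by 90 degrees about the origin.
True

Applying rotation by 90 degrees: x' = x*cos(90 degrees) - y*sin(90 degrees) = -y, y' = x*sin(90 degrees) + y*cos(90 degrees) = x

Substituting into (x^2 + y^2)^2:
((-y)^2 + (x)^2)^2
= x^4 + 2x^2y^2 + y^4 = (x^2 + y^2)^2

This equals the original expression (x^2 + y^2)^2, so it IS invariant.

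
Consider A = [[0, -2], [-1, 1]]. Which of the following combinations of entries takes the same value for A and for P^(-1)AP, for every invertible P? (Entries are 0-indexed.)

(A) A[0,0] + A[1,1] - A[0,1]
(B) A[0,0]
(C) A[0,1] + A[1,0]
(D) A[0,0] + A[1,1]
D

A[0,0] + A[1,1] is the trace of A. By the cyclic property of the trace, tr(P^(-1)AP) = tr(APP^(-1)) = tr(A), so it is the same for every matrix similar to A.

The other combinations are not similarity invariants. For example, take P = [[1, 1], [1, 2]] (det P = 1), so P^(-1) = [[2, -1], [-1, 1]] and
B = P^(-1)AP = [[-4, -9], [2, 5]].
Evaluating each option on A and on B:
(A) A[0,0] + A[1,1] - A[0,1]: 3 for A, 10 for B -> changes
(B) A[0,0]: 0 for A, -4 for B -> changes
(C) A[0,1] + A[1,0]: -3 for A, -7 for B -> changes
(D) A[0,0] + A[1,1]: 1 for A, 1 for B -> unchanged

Only (D) A[0,0] + A[1,1] = 1 survives (and it does so for every P, not just this one), so it is the invariant.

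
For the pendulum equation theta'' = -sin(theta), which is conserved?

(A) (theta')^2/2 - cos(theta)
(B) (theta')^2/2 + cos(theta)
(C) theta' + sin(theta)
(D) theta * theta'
A

A first integral I satisfies dI/dt = 0 along every solution. Differentiate each option and use the equation of motion:
(A) d/dt[(theta')^2/2 - cos(theta)] = theta' theta'' + sin(theta) theta' = theta'(-sin(theta)) + theta' sin(theta) = 0
(B) d/dt[(theta')^2/2 + cos(theta)] = theta' theta'' - sin(theta) theta' = -2 theta' sin(theta), not identically 0
(C) d/dt[theta' + sin(theta)] = theta'' + cos(theta) theta' = -sin(theta) + theta' cos(theta), not identically 0
(D) d/dt[theta * theta'] = (theta')^2 + theta theta'' = (theta')^2 - theta sin(theta), not identically 0

Only (A) has zero time-derivative. This is the total energy: kinetic (theta')^2/2 plus potential -cos(theta).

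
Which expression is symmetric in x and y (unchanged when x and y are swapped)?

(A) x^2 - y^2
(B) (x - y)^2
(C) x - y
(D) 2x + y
B

A symmetric expression is unchanged when the variables are permuted; here the transformation to test is the swap (x, y) -> (y, x).
Substitute the transformed coordinates into each option and compare with the original:
(A) x^2 - y^2  ->  (y)^2 - (x)^2 = -x^2 + y^2   [differs from x^2 - y^2: not invariant]
(B) (x - y)^2  ->  ((y) - (x))^2 = x^2 - 2xy + y^2   [equals (x - y)^2: invariant]
(C) x - y  ->  (y) - (x) = -x + y   [differs from x - y: not invariant]
(D) 2x + y  ->  2(y) + (x) = x + 2y   [differs from 2x + y: not invariant]

Only option (B), (x - y)^2, is unchanged by the transformation.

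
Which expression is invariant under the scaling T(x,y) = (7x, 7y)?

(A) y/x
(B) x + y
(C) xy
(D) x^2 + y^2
A

Under the uniform scaling T(x,y) = (7x, 7y):
Substitute the transformed coordinates into each option and compare with the original:
(A) y/x  ->  (7y)/(7x) = y/x   [equals y/x: invariant]
(B) x + y  ->  (7x) + (7y) = 7x + 7y   [differs from x + y: not invariant]
(C) xy  ->  (7x)(7y) = 49xy   [differs from xy: not invariant]
(D) x^2 + y^2  ->  (7x)^2 + (7y)^2 = 49x^2 + 49y^2   [differs from x^2 + y^2: not invariant]

Only option (A), y/x, is unchanged by the transformation.
The common factor 7 cancels in a ratio of coordinates, while sums, products and sums of squares pick up factors of 7 or 49.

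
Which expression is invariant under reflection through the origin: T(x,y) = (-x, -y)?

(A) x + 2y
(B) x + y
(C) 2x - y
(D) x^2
D

The map is reflection through the origin: T(x,y) = (-x, -y).
Substitute the transformed coordinates into each option and compare with the original:
(A) x + 2y  ->  (-x) + 2(-y) = -x - 2y   [differs from x + 2y: not invariant]
(B) x + y  ->  (-x) + (-y) = -x - y   [differs from x + y: not invariant]
(C) 2x - y  ->  2(-x) - (-y) = -2x + y   [differs from 2x - y: not invariant]
(D) x^2  ->  (-x)^2 = x^2   [equals x^2: invariant]

Only option (D), x^2, is unchanged by the transformation.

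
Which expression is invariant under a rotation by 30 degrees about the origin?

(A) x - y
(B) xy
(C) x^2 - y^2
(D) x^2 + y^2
D

A rotation by 30 degrees sends (x, y) to (sqrt(3)x/2 - y/2, x/2 + sqrt(3)y/2).
Substitute the transformed coordinates into each option and compare with the original:
(A) x - y  ->  (sqrt(3)x/2 - y/2) - (x/2 + sqrt(3)y/2) = -x/2 + sqrt(3)x/2 - sqrt(3)y/2 - y/2   [differs from x - y: not invariant]
(B) xy  ->  (sqrt(3)x/2 - y/2)(x/2 + sqrt(3)y/2) = sqrt(3)x^2/4 + xy/2 - sqrt(3)y^2/4   [differs from xy: not invariant]
(C) x^2 - y^2  ->  (sqrt(3)x/2 - y/2)^2 - (x/2 + sqrt(3)y/2)^2 = x^2/2 - sqrt(3)xy - y^2/2   [differs from x^2 - y^2: not invariant]
(D) x^2 + y^2  ->  (sqrt(3)x/2 - y/2)^2 + (x/2 + sqrt(3)y/2)^2 = x^2 + y^2   [equals x^2 + y^2: invariant]

Only option (D), x^2 + y^2, is unchanged by the transformation.
Geometrically, x^2 + y^2 is the squared distance from the origin, which every rotation about the origin preserves.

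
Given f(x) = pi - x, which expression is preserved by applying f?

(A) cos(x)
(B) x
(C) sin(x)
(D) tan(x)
C

For f(x) = pi - x:
sin(pi - x) = sin(x), so sine is invariant under this transformation.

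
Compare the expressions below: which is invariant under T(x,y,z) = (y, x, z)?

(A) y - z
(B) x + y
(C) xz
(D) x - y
B

Apply T(x,y,z) = (y, x, z) to each option, i.e. replace (x, y, z) by the transformed coordinates.
Substitute the transformed coordinates into each option and compare with the original:
(A) y - z  ->  (x) - (z) = x - z   [differs from y - z: not invariant]
(B) x + y  ->  (y) + (x) = x + y   [equals x + y: invariant]
(C) xz  ->  (y)(z) = yz   [differs from xz: not invariant]
(D) x - y  ->  (y) - (x) = -x + y   [differs from x - y: not invariant]

Only option (B), x + y, is unchanged by the transformation.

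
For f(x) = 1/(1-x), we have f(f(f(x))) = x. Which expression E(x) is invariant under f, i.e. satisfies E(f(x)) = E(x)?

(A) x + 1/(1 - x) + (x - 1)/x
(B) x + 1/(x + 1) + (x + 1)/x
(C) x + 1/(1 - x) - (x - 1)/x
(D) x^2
A

Replace x by f(x) = 1/(1 - x) in each option and simplify. As a quick numerical cross-check, also compare E(4) with E(f(4)) = E(-1/3).

(A) x + 1/(1 - x) + (x - 1)/x  ->  (1/(1 - x)) + 1/(1 - (1/(1 - x))) + ((1/(1 - x)) - 1)/(1/(1 - x)), which simplifies back to x + 1/(1 - x) + (x - 1)/x; check: E(4) = 53/12, E(-1/3) = 53/12.   [invariant]
(B) x + 1/(x + 1) + (x + 1)/x  ->  (1/(1 - x)) + 1/((1/(1 - x)) + 1) + ((1/(1 - x)) + 1)/(1/(1 - x)) = (-x^3 + 6x^2 - 11x + 7)/(x^2 - 3x + 2); check: E(4) = 109/20 but E(-1/3) = -5/6.   [not invariant]
(C) x + 1/(1 - x) - (x - 1)/x  ->  (1/(1 - x)) + 1/(1 - (1/(1 - x))) - ((1/(1 - x)) - 1)/(1/(1 - x)) = (x^2(1 - x) - x + (x - 1)^2)/(x(x - 1)); check: E(4) = 35/12 but E(-1/3) = -43/12.   [not invariant]
(D) x^2  ->  (1/(1 - x))^2 = (x - 1)^(-2); check: E(4) = 16 but E(-1/3) = 1/9.   [not invariant]

Only (A) is unchanged. Indeed f(f(x)) = 1/(1 - 1/(1-x)) = (1-x)/(-x) = (x-1)/x, so E(x) = x + f(x) + f(f(x)) is the sum over the whole 3-cycle; applying f just permutes the three terms cyclically (x -> f(x) -> f(f(x)) -> x), leaving the sum unchanged.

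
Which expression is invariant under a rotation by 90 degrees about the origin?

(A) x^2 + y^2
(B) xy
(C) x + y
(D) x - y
A

A rotation by 90 degrees sends (x, y) to (-y, x).
Substitute the transformed coordinates into each option and compare with the original:
(A) x^2 + y^2  ->  (-y)^2 + (x)^2 = x^2 + y^2   [equals x^2 + y^2: invariant]
(B) xy  ->  (-y)(x) = -xy   [differs from xy: not invariant]
(C) x + y  ->  (-y) + (x) = x - y   [differs from x + y: not invariant]
(D) x - y  ->  (-y) - (x) = -x - y   [differs from x - y: not invariant]

Only option (A), x^2 + y^2, is unchanged by the transformation.
Geometrically, x^2 + y^2 is the squared distance from the origin, which every rotation about the origin preserves.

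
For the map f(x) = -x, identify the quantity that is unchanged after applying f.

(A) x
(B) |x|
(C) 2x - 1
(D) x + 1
B

For f(x) = -x:
Applying f replaces x by -x. Since |-x| = |x|, the absolute value is unchanged by f, whereas x -> -x, 2x - 1 -> -2x - 1 and x + 1 -> -x + 1 all change.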